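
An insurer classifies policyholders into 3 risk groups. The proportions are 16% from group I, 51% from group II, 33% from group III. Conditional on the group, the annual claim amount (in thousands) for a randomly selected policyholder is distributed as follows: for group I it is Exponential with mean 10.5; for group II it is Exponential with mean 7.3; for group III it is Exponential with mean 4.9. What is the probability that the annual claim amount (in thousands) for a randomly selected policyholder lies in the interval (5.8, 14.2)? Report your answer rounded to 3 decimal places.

Conditional on each group, P(5.8 < X < 14.2): I: 0.316954; II: 0.30884; III: 0.251016.
By total probability, P(5.8 < X < 14.2) = 0.16·0.316954 + 0.51·0.30884 + 0.33·0.251016 = 0.291056.

0.291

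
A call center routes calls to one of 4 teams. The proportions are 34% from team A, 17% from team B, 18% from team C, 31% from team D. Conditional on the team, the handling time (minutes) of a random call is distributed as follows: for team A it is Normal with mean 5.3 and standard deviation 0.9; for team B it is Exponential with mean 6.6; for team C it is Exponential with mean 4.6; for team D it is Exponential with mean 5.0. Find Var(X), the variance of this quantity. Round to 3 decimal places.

Per component, A: μ=5.3, E[X²]=28.9; B: μ=6.6, E[X²]=87.12; C: μ=4.6, E[X²]=42.32; D: μ=5, E[X²]=50.
E[X] = 0.34·5.3 + 0.17·6.6 + 0.18·4.6 + 0.31·5 = 5.302.
E[X²] = 0.34·28.9 + 0.17·87.12 + 0.18·42.32 + 0.31·50 = 47.754.
Var(X) = E[X²] − (E[X])² = 47.754 − 28.1112 = 19.6428.

19.643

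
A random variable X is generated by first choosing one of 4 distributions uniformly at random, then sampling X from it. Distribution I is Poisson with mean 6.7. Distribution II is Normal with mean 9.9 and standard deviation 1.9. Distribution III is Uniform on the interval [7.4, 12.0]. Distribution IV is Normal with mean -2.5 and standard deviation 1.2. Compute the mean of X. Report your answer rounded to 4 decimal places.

5.9500

Component means — I: 6.7; II: 9.9; III: 9.7; IV: -2.5.
E[X] = 0.25·6.7 + 0.25·9.9 + 0.25·9.7 + 0.25·-2.5 = 5.95.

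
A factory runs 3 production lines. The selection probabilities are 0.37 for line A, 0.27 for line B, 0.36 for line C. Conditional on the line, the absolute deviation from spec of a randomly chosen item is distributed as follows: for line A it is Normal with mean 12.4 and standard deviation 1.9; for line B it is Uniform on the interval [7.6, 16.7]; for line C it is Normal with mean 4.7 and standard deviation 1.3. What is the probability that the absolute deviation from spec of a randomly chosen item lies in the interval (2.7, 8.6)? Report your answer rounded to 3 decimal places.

Conditional on each line, P(2.7 < X < 8.6): A: 0.02275; B: 0.10989; C: 0.936682.
By total probability, P(2.7 < X < 8.6) = 0.37·0.02275 + 0.27·0.10989 + 0.36·0.936682 = 0.375293.

0.375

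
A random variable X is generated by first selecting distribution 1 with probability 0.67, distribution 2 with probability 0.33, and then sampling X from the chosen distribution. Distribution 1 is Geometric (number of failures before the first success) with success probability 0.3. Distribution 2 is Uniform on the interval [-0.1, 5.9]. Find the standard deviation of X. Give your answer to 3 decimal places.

Per component, 1: μ=2.33333, E[X²]=13.2222; 2: μ=2.9, E[X²]=11.41.
E[X] = 0.67·2.33333 + 0.33·2.9 = 2.52033.
E[X²] = 0.67·13.2222 + 0.33·11.41 = 12.6242.
Var(X) = E[X²] − (E[X])² = 12.6242 − 6.35208 = 6.27211.
SD(X) = √6.27211 = 2.50442.

2.504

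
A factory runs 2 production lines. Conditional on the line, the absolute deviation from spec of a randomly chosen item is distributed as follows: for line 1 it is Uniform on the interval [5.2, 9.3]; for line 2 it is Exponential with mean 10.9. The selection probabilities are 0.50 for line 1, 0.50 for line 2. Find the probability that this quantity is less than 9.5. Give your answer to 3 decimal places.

0.791

Conditional on each line, P(X < 9.5): 1: 1; 2: 0.581701.
By total probability, P(X < 9.5) = 0.5·1 + 0.5·0.581701 = 0.790851.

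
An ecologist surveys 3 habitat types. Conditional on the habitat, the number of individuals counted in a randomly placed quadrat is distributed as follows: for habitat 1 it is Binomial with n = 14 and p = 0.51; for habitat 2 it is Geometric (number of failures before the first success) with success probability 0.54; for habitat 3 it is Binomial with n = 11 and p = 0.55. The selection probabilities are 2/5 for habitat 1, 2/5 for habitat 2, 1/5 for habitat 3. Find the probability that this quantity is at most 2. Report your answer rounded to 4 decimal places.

0.3661

Conditional on each habitat, P(X ≤ 2): 1: 0.00525082; 2: 0.902664; 3: 0.0148026.
By total probability, P(X ≤ 2) = 0.4·0.00525082 + 0.4·0.902664 + 0.2·0.0148026 = 0.366126.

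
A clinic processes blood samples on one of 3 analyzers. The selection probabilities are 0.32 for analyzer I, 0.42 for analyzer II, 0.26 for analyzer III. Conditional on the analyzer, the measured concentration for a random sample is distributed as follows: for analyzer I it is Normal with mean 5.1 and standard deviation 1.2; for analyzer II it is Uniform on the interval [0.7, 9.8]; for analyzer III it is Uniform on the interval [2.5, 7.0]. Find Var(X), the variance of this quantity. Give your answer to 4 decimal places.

Per component, I: μ=5.1, E[X²]=27.45; II: μ=5.25, E[X²]=34.4633; III: μ=4.75, E[X²]=24.25.
E[X] = 0.32·5.1 + 0.42·5.25 + 0.26·4.75 = 5.072.
E[X²] = 0.32·27.45 + 0.42·34.4633 + 0.26·24.25 = 29.5636.
Var(X) = E[X²] − (E[X])² = 29.5636 − 25.7252 = 3.83842.

3.8384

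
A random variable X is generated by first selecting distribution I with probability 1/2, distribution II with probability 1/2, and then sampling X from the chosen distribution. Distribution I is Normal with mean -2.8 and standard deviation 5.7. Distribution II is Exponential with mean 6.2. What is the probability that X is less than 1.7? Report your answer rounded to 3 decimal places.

0.512

Conditional on each component, P(X < 1.7): I: 0.785082; II: 0.239815.
By total probability, P(X < 1.7) = 0.5·0.785082 + 0.5·0.239815 = 0.512449.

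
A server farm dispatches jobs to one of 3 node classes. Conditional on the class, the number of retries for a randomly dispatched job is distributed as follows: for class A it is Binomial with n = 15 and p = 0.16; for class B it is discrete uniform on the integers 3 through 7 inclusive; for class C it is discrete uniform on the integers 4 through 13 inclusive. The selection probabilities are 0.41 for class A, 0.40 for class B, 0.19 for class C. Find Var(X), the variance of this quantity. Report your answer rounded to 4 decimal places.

Per component, A: μ=2.4, E[X²]=7.776; B: μ=5, E[X²]=27; C: μ=8.5, E[X²]=80.5.
E[X] = 0.41·2.4 + 0.4·5 + 0.19·8.5 = 4.599.
E[X²] = 0.41·7.776 + 0.4·27 + 0.19·80.5 = 29.2832.
Var(X) = E[X²] − (E[X])² = 29.2832 − 21.1508 = 8.13236.

8.1324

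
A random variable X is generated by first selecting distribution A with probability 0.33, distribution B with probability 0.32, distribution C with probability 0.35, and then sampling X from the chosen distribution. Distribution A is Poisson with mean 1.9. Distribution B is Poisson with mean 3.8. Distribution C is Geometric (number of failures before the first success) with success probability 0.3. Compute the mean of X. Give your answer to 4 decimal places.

2.6597

Component means — A: 1.9; B: 3.8; C: 2.33333.
E[X] = 0.33·1.9 + 0.32·3.8 + 0.35·2.33333 = 2.65967.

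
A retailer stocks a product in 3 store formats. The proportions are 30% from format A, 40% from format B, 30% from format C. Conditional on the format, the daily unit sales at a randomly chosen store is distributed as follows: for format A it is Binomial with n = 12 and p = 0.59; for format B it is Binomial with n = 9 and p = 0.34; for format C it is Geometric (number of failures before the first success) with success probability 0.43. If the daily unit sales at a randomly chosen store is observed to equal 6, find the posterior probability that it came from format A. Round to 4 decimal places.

Likelihoods P(X=6 | ·): A: 0.185134; B: 0.0373065; C: 0.0147475.
Posterior ∝ prior × likelihood. Numerator for A: 0.3·0.185134 = 0.0555403.
Normalizing constant: 0.3·0.185134 + 0.4·0.0373065 + 0.3·0.0147475 = 0.0748872.
P(A | observation) = 0.0555403 / 0.0748872 = 0.741653.

0.7417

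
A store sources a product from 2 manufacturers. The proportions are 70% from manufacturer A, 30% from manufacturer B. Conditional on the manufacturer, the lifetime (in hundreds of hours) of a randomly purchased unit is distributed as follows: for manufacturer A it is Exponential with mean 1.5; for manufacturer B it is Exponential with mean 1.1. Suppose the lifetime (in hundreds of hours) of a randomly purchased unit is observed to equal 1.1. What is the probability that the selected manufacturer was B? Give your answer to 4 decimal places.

Likelihoods f(1.1 | ·): A: 0.320204; B: 0.334436.
Posterior ∝ prior × likelihood. Numerator for B: 0.3·0.334436 = 0.100331.
Normalizing constant: 0.7·0.320204 + 0.3·0.334436 = 0.324473.
P(B | observation) = 0.100331 / 0.324473 = 0.309211.

0.3092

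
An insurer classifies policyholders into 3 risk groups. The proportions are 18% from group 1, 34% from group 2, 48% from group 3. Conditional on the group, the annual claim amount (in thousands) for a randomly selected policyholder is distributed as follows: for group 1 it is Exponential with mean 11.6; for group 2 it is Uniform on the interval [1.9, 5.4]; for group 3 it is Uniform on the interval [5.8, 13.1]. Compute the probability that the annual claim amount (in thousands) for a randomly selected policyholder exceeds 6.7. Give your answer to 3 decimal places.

0.522

Conditional on each group, P(X > 6.7): 1: 0.561251; 2: 0; 3: 0.876712.
By total probability, P(X > 6.7) = 0.18·0.561251 + 0.34·0 + 0.48·0.876712 = 0.521847.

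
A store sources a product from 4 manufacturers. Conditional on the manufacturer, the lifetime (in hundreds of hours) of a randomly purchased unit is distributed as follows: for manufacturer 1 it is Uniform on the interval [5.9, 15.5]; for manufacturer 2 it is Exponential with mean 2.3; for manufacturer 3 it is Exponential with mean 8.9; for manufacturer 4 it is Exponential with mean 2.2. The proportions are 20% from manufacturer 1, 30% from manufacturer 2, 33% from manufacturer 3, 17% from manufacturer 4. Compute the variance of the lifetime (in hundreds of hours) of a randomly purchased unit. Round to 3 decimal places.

43.820

Per component, 1: μ=10.7, E[X²]=122.17; 2: μ=2.3, E[X²]=10.58; 3: μ=8.9, E[X²]=158.42; 4: μ=2.2, E[X²]=9.68.
E[X] = 0.2·10.7 + 0.3·2.3 + 0.33·8.9 + 0.17·2.2 = 6.141.
E[X²] = 0.2·122.17 + 0.3·10.58 + 0.33·158.42 + 0.17·9.68 = 81.5322.
Var(X) = E[X²] − (E[X])² = 81.5322 − 37.7119 = 43.8203.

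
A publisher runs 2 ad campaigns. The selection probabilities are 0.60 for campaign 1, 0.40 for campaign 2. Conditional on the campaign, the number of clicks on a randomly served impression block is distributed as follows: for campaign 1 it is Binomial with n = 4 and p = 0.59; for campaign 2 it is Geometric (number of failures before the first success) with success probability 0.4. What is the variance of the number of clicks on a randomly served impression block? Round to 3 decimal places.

Per component, 1: μ=2.36, E[X²]=6.5372; 2: μ=1.5, E[X²]=6.
E[X] = 0.6·2.36 + 0.4·1.5 = 2.016.
E[X²] = 0.6·6.5372 + 0.4·6 = 6.32232.
Var(X) = E[X²] − (E[X])² = 6.32232 − 4.06426 = 2.25806.

2.258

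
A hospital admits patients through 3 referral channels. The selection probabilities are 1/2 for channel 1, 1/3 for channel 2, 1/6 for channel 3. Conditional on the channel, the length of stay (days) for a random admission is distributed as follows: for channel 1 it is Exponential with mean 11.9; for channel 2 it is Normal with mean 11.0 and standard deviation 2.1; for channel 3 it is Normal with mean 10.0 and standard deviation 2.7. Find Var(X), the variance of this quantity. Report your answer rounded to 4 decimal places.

73.9814

Per component, 1: μ=11.9, E[X²]=283.22; 2: μ=11, E[X²]=125.41; 3: μ=10, E[X²]=107.29.
E[X] = 0.5·11.9 + 0.333333·11 + 0.166667·10 = 11.2833.
E[X²] = 0.5·283.22 + 0.333333·125.41 + 0.166667·107.29 = 201.295.
Var(X) = E[X²] − (E[X])² = 201.295 − 127.314 = 73.9814.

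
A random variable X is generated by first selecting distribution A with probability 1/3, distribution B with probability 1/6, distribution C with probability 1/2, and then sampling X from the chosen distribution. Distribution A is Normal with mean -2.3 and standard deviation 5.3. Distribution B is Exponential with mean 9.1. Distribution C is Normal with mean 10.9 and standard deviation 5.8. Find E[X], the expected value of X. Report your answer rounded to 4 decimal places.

6.2000

Component means — A: -2.3; B: 9.1; C: 10.9.
E[X] = 0.333333·-2.3 + 0.166667·9.1 + 0.5·10.9 = 6.2.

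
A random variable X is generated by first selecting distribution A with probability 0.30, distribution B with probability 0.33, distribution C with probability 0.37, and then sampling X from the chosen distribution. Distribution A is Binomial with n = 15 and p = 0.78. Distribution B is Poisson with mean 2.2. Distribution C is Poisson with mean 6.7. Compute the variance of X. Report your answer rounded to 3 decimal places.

Per component, A: μ=11.7, E[X²]=139.464; B: μ=2.2, E[X²]=7.04; C: μ=6.7, E[X²]=51.59.
E[X] = 0.3·11.7 + 0.33·2.2 + 0.37·6.7 = 6.715.
E[X²] = 0.3·139.464 + 0.33·7.04 + 0.37·51.59 = 63.2507.
Var(X) = E[X²] − (E[X])² = 63.2507 − 45.0912 = 18.1595.

18.159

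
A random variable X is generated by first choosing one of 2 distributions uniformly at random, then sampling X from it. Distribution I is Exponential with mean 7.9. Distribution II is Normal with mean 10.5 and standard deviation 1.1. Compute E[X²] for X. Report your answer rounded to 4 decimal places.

118.1400

For each component E[X²] = Var + (mean)², giving I: 124.82; II: 111.46.
Overall E[X²] = 0.5·124.82 + 0.5·111.46 = 118.14.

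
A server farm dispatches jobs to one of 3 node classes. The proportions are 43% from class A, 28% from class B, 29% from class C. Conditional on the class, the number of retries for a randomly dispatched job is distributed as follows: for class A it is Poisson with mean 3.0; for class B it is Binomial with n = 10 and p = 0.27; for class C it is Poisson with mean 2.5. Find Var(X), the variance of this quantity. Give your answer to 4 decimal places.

2.6121

Per component, A: μ=3, E[X²]=12; B: μ=2.7, E[X²]=9.261; C: μ=2.5, E[X²]=8.75.
E[X] = 0.43·3 + 0.28·2.7 + 0.29·2.5 = 2.771.
E[X²] = 0.43·12 + 0.28·9.261 + 0.29·8.75 = 10.2906.
Var(X) = E[X²] − (E[X])² = 10.2906 − 7.67844 = 2.61214.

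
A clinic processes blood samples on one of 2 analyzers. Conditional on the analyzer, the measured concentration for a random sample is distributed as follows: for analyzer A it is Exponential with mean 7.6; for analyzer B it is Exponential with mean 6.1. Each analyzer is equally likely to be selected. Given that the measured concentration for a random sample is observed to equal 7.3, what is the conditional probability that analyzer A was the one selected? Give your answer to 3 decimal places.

Likelihoods f(7.3 | ·): A: 0.0503541; B: 0.0495383.
Posterior ∝ prior × likelihood. Numerator for A: 0.5·0.0503541 = 0.0251771.
Normalizing constant: 0.5·0.0503541 + 0.5·0.0495383 = 0.0499462.
P(A | observation) = 0.0251771 / 0.0499462 = 0.504084.

0.504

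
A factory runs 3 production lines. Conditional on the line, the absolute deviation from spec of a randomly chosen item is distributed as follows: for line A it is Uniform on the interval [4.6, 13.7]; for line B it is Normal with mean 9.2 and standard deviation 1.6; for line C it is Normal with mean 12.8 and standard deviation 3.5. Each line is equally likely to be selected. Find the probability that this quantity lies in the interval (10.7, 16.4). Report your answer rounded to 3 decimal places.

0.359

Conditional on each line, P(10.7 < X < 16.4): A: 0.32967; B: 0.174247; C: 0.573906.
By total probability, P(10.7 < X < 16.4) = 0.333333·0.32967 + 0.333333·0.174247 + 0.333333·0.573906 = 0.359275.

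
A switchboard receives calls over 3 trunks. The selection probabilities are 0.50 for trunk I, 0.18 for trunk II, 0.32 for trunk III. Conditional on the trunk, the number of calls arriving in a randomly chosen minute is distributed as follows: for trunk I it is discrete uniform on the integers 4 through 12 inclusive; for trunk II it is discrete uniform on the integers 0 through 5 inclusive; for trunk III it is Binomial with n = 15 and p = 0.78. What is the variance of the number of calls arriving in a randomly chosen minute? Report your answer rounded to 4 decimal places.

Per component, I: μ=8, E[X²]=70.6667; II: μ=2.5, E[X²]=9.16667; III: μ=11.7, E[X²]=139.464.
E[X] = 0.5·8 + 0.18·2.5 + 0.32·11.7 = 8.194.
E[X²] = 0.5·70.6667 + 0.18·9.16667 + 0.32·139.464 = 81.6118.
Var(X) = E[X²] − (E[X])² = 81.6118 − 67.1416 = 14.4702.

14.4702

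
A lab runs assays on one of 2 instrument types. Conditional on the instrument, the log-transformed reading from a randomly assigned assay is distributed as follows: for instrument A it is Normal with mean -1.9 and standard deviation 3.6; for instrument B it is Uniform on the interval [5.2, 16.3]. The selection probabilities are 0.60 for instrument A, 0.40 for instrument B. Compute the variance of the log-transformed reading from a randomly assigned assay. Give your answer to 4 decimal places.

Per component, A: μ=-1.9, E[X²]=16.57; B: μ=10.75, E[X²]=125.83.
E[X] = 0.6·-1.9 + 0.4·10.75 = 3.16.
E[X²] = 0.6·16.57 + 0.4·125.83 = 60.274.
Var(X) = E[X²] − (E[X])² = 60.274 − 9.9856 = 50.2884.

50.2884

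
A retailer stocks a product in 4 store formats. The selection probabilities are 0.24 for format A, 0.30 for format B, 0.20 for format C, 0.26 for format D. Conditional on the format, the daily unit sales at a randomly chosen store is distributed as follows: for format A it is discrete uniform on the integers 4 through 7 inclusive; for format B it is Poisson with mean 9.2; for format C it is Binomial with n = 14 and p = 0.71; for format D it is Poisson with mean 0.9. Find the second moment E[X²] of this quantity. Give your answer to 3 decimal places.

For each component E[X²] = Var + (mean)², giving A: 31.5; B: 93.84; C: 101.686; D: 1.71.
Overall E[X²] = 0.24·31.5 + 0.3·93.84 + 0.2·101.686 + 0.26·1.71 = 56.4938.

56.494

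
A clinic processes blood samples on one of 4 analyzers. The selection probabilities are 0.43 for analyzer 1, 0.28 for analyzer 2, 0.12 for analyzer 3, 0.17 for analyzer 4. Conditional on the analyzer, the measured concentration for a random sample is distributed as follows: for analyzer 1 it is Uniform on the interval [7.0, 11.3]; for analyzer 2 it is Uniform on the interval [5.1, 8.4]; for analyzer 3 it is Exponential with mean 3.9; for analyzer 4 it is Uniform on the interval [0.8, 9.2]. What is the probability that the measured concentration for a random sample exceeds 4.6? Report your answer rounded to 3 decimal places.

0.840

Conditional on each analyzer, P(X > 4.6): 1: 1; 2: 1; 3: 0.307436; 4: 0.547619.
By total probability, P(X > 4.6) = 0.43·1 + 0.28·1 + 0.12·0.307436 + 0.17·0.547619 = 0.839988.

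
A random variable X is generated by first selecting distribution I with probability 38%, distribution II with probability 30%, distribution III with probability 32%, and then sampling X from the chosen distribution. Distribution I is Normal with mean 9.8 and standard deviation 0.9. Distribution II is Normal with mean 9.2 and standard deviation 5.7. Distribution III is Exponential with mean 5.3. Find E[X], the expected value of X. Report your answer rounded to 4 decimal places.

8.1800

Component means — I: 9.8; II: 9.2; III: 5.3.
E[X] = 0.38·9.8 + 0.3·9.2 + 0.32·5.3 = 8.18.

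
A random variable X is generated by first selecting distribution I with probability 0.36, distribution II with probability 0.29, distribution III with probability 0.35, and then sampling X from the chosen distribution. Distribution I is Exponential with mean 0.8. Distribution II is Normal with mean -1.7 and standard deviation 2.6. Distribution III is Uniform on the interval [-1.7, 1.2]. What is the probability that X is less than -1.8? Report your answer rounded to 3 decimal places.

Conditional on each component, P(X < -1.8): I: 0; II: 0.48466; III: 0.
By total probability, P(X < -1.8) = 0.36·0 + 0.29·0.48466 + 0.35·0 = 0.140551.

0.141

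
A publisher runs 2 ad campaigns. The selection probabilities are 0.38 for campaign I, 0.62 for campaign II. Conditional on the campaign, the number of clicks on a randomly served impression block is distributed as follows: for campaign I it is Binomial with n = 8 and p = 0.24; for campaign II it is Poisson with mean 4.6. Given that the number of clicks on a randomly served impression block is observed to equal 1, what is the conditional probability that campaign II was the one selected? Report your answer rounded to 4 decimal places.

0.2115

Likelihoods P(X=1 | ·): I: 0.281188; II: 0.0462384.
Posterior ∝ prior × likelihood. Numerator for II: 0.62·0.0462384 = 0.0286678.
Normalizing constant: 0.38·0.281188 + 0.62·0.0462384 = 0.135519.
P(II | observation) = 0.0286678 / 0.135519 = 0.211541.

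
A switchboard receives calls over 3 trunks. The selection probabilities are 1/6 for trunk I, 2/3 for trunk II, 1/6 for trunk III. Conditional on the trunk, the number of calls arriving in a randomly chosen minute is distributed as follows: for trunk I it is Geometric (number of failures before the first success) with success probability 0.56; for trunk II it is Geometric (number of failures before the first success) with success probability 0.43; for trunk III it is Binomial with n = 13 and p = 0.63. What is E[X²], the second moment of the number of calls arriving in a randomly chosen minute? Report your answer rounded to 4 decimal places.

15.2477

For each component E[X²] = Var + (mean)², giving I: 2.02041; II: 4.83991; III: 70.1064.
Overall E[X²] = 0.166667·2.02041 + 0.666667·4.83991 + 0.166667·70.1064 = 15.2477.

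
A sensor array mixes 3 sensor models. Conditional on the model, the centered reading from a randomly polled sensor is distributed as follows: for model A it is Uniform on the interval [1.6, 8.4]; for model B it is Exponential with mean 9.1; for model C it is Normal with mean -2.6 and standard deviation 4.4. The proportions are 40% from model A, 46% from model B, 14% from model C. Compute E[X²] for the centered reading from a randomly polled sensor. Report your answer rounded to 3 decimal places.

For each component E[X²] = Var + (mean)², giving A: 28.8533; B: 165.62; C: 26.12.
Overall E[X²] = 0.4·28.8533 + 0.46·165.62 + 0.14·26.12 = 91.3833.

91.383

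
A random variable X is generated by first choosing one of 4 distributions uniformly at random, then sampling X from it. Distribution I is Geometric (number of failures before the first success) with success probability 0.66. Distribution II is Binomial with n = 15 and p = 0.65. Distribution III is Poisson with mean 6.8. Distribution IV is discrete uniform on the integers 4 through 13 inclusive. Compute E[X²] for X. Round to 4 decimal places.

For each component E[X²] = Var + (mean)², giving I: 1.04591; II: 98.475; III: 53.04; IV: 80.5.
Overall E[X²] = 0.25·1.04591 + 0.25·98.475 + 0.25·53.04 + 0.25·80.5 = 58.2652.

58.2652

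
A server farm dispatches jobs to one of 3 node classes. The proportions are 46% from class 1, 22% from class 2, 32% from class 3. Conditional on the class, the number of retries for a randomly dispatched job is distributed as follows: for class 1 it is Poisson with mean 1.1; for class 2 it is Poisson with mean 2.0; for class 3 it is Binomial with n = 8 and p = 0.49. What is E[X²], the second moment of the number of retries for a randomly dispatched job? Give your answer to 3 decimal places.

For each component E[X²] = Var + (mean)², giving 1: 2.31; 2: 6; 3: 17.3656.
Overall E[X²] = 0.46·2.31 + 0.22·6 + 0.32·17.3656 = 7.93959.

7.940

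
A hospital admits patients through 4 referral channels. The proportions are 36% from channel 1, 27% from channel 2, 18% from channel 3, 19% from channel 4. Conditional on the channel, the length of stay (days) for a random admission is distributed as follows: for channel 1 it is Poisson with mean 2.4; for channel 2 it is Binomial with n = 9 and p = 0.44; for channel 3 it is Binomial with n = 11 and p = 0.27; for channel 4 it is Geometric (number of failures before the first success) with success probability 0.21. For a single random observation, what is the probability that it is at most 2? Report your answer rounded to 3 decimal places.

0.417

Conditional on each channel, P(X ≤ 2): 1: 0.569709; 2: 0.164088; 3: 0.395058; 4: 0.506961.
By total probability, P(X ≤ 2) = 0.36·0.569709 + 0.27·0.164088 + 0.18·0.395058 + 0.19·0.506961 = 0.416832.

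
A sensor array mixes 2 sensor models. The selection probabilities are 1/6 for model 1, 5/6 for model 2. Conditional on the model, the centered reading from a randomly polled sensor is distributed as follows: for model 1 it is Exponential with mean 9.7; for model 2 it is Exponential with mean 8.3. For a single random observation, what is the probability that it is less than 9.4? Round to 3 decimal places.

0.668

Conditional on each model, P(X < 9.4): 1: 0.620565; 2: 0.677783.
By total probability, P(X < 9.4) = 0.166667·0.620565 + 0.833333·0.677783 = 0.668247.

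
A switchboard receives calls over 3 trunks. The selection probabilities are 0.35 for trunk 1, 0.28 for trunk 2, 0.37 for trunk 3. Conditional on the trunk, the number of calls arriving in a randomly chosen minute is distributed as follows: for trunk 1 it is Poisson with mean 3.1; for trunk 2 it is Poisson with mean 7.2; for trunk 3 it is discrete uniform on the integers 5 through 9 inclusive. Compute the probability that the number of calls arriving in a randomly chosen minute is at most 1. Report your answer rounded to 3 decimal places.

0.066

Conditional on each trunk, P(X ≤ 1): 1: 0.184702; 2: 0.006122; 3: 0.
By total probability, P(X ≤ 1) = 0.35·0.184702 + 0.28·0.006122 + 0.37·0 = 0.0663598.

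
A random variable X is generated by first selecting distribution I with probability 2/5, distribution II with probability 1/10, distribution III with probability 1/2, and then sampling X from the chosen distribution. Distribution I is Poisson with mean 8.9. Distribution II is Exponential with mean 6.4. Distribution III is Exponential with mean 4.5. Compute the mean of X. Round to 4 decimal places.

Component means — I: 8.9; II: 6.4; III: 4.5.
E[X] = 0.4·8.9 + 0.1·6.4 + 0.5·4.5 = 6.45.

6.4500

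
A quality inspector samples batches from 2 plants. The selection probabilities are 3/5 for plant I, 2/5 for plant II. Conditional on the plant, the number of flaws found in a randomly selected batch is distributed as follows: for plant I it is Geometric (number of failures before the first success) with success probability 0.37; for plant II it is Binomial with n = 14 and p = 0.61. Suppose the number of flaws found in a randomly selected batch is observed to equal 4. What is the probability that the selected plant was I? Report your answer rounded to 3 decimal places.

Likelihoods P(X=4 | ·): I: 0.058286; II: 0.0112823.
Posterior ∝ prior × likelihood. Numerator for I: 0.6·0.058286 = 0.0349716.
Normalizing constant: 0.6·0.058286 + 0.4·0.0112823 = 0.0394845.
P(I | observation) = 0.0349716 / 0.0394845 = 0.885704.

0.886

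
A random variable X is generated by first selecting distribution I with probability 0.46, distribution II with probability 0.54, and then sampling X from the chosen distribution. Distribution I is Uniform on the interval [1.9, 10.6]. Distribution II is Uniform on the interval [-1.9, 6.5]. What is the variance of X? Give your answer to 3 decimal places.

Per component, I: μ=6.25, E[X²]=45.37; II: μ=2.3, E[X²]=11.17.
E[X] = 0.46·6.25 + 0.54·2.3 = 4.117.
E[X²] = 0.46·45.37 + 0.54·11.17 = 26.902.
Var(X) = E[X²] − (E[X])² = 26.902 − 16.9497 = 9.95231.

9.952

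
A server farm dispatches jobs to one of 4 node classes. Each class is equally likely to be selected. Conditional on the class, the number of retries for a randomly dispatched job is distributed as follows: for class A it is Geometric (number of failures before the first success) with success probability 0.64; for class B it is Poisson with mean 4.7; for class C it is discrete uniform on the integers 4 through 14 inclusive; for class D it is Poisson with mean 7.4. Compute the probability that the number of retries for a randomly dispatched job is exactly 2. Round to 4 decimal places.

Conditional on each class, P(X = 2): A: 0.082944; B: 0.100457; C: 0; D: 0.0167361.
By total probability, P(X = 2) = 0.25·0.082944 + 0.25·0.100457 + 0.25·0 + 0.25·0.0167361 = 0.0500344.

0.0500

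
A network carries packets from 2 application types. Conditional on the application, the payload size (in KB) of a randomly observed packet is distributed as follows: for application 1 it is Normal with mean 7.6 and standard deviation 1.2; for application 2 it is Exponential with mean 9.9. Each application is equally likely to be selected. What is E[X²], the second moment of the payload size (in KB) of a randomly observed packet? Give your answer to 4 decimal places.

127.6100

For each component E[X²] = Var + (mean)², giving 1: 59.2; 2: 196.02.
Overall E[X²] = 0.5·59.2 + 0.5·196.02 = 127.61.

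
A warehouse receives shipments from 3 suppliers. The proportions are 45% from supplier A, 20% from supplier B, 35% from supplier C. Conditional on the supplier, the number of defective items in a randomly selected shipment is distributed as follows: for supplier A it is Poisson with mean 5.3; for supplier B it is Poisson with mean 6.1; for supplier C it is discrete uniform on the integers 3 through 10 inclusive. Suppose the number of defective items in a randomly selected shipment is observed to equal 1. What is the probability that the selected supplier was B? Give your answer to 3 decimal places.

Likelihoods P(X=1 | ·): A: 0.0264554; B: 0.0136815; C: 0.
Posterior ∝ prior × likelihood. Numerator for B: 0.2·0.0136815 = 0.0027363.
Normalizing constant: 0.45·0.0264554 + 0.2·0.0136815 + 0.35·0 = 0.0146413.
P(B | observation) = 0.0027363 / 0.0146413 = 0.18689.

0.187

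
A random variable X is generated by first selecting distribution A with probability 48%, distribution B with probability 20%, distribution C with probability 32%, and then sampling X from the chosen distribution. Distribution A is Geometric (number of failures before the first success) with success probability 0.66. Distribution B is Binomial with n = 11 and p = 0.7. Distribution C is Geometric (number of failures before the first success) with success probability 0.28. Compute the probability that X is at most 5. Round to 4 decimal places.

Conditional on each component, P(X ≤ 5): A: 0.998455; B: 0.0782248; C: 0.860686.
By total probability, P(X ≤ 5) = 0.48·0.998455 + 0.2·0.0782248 + 0.32·0.860686 = 0.770323.

0.7703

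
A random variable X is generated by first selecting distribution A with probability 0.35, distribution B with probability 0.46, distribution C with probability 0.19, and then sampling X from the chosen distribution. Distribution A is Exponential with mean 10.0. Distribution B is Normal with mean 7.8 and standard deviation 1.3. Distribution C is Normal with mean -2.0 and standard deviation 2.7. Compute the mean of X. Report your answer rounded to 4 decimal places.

6.7080

Component means — A: 10; B: 7.8; C: -2.
E[X] = 0.35·10 + 0.46·7.8 + 0.19·-2 = 6.708.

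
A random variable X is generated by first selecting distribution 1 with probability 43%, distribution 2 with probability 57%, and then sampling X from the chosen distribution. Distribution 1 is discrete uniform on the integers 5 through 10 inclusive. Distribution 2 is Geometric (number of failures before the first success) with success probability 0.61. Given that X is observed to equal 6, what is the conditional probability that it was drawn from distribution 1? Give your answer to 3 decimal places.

0.983

Likelihoods P(X=6 | ·): 1: 0.166667; 2: 0.00214643.
Posterior ∝ prior × likelihood. Numerator for 1: 0.43·0.166667 = 0.0716667.
Normalizing constant: 0.43·0.166667 + 0.57·0.00214643 = 0.0728901.
P(1 | observation) = 0.0716667 / 0.0728901 = 0.983215.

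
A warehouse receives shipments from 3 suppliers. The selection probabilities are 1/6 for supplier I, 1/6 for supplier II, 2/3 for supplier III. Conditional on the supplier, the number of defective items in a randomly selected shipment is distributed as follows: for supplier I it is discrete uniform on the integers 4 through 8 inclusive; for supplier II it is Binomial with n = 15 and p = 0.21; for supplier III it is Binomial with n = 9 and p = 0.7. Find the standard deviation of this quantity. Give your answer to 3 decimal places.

Per component, I: μ=6, E[X²]=38; II: μ=3.15, E[X²]=12.411; III: μ=6.3, E[X²]=41.58.
E[X] = 0.166667·6 + 0.166667·3.15 + 0.666667·6.3 = 5.725.
E[X²] = 0.166667·38 + 0.166667·12.411 + 0.666667·41.58 = 36.1218.
Var(X) = E[X²] − (E[X])² = 36.1218 − 32.7756 = 3.34621.
SD(X) = √3.34621 = 1.82926.

1.829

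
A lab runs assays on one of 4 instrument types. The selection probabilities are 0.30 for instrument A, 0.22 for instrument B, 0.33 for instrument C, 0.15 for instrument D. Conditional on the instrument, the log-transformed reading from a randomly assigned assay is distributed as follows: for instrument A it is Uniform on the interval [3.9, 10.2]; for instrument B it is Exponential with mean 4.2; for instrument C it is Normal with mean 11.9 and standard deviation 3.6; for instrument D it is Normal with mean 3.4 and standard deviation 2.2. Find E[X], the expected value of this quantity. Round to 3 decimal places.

Component means — A: 7.05; B: 4.2; C: 11.9; D: 3.4.
E[X] = 0.3·7.05 + 0.22·4.2 + 0.33·11.9 + 0.15·3.4 = 7.476.

7.476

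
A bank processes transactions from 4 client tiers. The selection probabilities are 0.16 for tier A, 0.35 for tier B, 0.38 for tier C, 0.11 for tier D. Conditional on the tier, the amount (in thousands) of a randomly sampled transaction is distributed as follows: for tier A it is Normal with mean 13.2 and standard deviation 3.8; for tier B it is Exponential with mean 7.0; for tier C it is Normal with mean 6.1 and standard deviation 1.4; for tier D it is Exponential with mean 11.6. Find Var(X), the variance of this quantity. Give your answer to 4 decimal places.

42.4563

Per component, A: μ=13.2, E[X²]=188.68; B: μ=7, E[X²]=98; C: μ=6.1, E[X²]=39.17; D: μ=11.6, E[X²]=269.12.
E[X] = 0.16·13.2 + 0.35·7 + 0.38·6.1 + 0.11·11.6 = 8.156.
E[X²] = 0.16·188.68 + 0.35·98 + 0.38·39.17 + 0.11·269.12 = 108.977.
Var(X) = E[X²] − (E[X])² = 108.977 − 66.5203 = 42.4563.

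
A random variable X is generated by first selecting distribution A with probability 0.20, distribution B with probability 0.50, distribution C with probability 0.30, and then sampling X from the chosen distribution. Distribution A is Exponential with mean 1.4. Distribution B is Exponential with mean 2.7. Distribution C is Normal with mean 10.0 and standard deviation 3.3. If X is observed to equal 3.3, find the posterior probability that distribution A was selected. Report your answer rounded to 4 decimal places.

Likelihoods f(3.3 | ·): A: 0.067636; B: 0.109102; C: 0.0153917.
Posterior ∝ prior × likelihood. Numerator for A: 0.2·0.067636 = 0.0135272.
Normalizing constant: 0.2·0.067636 + 0.5·0.109102 + 0.3·0.0153917 = 0.0726956.
P(A | observation) = 0.0135272 / 0.0726956 = 0.18608.

0.1861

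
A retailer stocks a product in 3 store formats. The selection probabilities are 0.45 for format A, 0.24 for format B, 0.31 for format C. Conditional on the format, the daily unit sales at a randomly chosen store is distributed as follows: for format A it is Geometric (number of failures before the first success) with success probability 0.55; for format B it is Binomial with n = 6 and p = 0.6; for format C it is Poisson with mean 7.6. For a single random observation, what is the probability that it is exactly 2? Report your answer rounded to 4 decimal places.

0.0878

Conditional on each format, P(X = 2): A: 0.111375; B: 0.13824; C: 0.014453.
By total probability, P(X = 2) = 0.45·0.111375 + 0.24·0.13824 + 0.31·0.014453 = 0.0877768.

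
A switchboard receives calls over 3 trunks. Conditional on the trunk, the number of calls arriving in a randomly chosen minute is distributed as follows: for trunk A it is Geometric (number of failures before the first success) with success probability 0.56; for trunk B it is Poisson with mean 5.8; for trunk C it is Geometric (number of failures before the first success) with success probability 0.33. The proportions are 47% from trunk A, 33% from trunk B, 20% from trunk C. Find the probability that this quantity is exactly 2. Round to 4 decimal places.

Conditional on each trunk, P(X = 2): A: 0.108416; B: 0.0509235; C: 0.148137.
By total probability, P(X = 2) = 0.47·0.108416 + 0.33·0.0509235 + 0.2·0.148137 = 0.0973877.

0.0974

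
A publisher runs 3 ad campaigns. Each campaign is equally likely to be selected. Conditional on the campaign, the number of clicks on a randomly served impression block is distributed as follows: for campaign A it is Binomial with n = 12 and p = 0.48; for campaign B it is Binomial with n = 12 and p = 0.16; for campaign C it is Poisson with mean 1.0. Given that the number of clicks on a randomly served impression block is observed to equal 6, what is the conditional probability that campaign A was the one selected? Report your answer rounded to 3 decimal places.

Likelihoods P(X=6 | ·): A: 0.223429; B: 0.00544587; C: 0.000510944.
Posterior ∝ prior × likelihood. Numerator for A: 0.333333·0.223429 = 0.0744763.
Normalizing constant: 0.333333·0.223429 + 0.333333·0.00544587 + 0.333333·0.000510944 = 0.0764619.
P(A | observation) = 0.0744763 / 0.0764619 = 0.974031.

0.974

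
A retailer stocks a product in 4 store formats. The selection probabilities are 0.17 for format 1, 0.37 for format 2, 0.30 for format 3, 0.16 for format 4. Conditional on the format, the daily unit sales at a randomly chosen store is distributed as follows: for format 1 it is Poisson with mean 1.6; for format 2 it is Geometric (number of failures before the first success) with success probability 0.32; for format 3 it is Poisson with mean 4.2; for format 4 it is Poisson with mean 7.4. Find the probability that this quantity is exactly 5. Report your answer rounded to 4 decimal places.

Conditional on each format, P(X = 5): 1: 0.017642; 2: 0.0465259; 3: 0.163316; 4: 0.113031.
By total probability, P(X = 5) = 0.17·0.017642 + 0.37·0.0465259 + 0.3·0.163316 + 0.16·0.113031 = 0.0872935.

0.0873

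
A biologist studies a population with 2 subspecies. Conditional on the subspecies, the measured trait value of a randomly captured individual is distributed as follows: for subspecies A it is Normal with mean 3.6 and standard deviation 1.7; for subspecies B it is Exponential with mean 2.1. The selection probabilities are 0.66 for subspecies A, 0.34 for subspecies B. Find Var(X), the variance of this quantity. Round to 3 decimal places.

Per component, A: μ=3.6, E[X²]=15.85; B: μ=2.1, E[X²]=8.82.
E[X] = 0.66·3.6 + 0.34·2.1 = 3.09.
E[X²] = 0.66·15.85 + 0.34·8.82 = 13.4598.
Var(X) = E[X²] − (E[X])² = 13.4598 − 9.5481 = 3.9117.

3.912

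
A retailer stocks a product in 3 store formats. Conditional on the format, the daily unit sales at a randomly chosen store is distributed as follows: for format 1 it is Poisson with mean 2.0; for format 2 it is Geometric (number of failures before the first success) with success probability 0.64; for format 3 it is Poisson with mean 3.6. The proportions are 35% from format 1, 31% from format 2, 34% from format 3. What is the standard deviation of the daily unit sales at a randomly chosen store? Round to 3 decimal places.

1.923

Per component, 1: μ=2, E[X²]=6; 2: μ=0.5625, E[X²]=1.19531; 3: μ=3.6, E[X²]=16.56.
E[X] = 0.35·2 + 0.31·0.5625 + 0.34·3.6 = 2.09838.
E[X²] = 0.35·6 + 0.31·1.19531 + 0.34·16.56 = 8.10095.
Var(X) = E[X²] − (E[X])² = 8.10095 − 4.40318 = 3.69777.
SD(X) = √3.69777 = 1.92296.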